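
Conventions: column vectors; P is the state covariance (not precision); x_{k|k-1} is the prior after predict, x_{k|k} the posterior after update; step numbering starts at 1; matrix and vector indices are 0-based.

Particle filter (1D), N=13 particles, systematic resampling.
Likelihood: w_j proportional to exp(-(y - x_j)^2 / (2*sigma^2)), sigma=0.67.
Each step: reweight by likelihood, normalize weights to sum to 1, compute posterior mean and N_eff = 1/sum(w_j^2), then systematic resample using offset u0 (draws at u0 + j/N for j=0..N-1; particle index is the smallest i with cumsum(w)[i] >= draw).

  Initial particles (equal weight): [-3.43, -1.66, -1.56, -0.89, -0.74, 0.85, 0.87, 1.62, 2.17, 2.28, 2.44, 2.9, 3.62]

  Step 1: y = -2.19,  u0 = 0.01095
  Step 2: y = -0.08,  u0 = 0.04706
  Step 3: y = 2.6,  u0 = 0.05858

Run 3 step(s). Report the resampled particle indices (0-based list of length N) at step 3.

step 1: w=[0.1001, 0.4057, 0.3565, 0.0844, 0.0533, 0.0000, 0.0000, 0.0000, 0.0000, 0.0000, 0.0000, 0.0000, 0.0000]  mean=-1.6873  Neff=3.2090  idx=[0, 0, 1, 1, 1, 1, 1, 2, 2, 2, 2, 2, 3]
step 2: w=[0.0000, 0.0000, 0.0505, 0.0505, 0.0505, 0.0505, 0.0505, 0.0710, 0.0710, 0.0710, 0.0710, 0.0710, 0.3923]  mean=-1.3224  Neff=5.2117  idx=[2, 4, 5, 7, 8, 9, 10, 11, 12, 12, 12, 12, 12]
step 3: w=[0.0003, 0.0003, 0.0003, 0.0007, 0.0007, 0.0007, 0.0007, 0.0007, 0.1992, 0.1992, 0.1992, 0.1992, 0.1992]  mean=-0.8928  Neff=5.0410  idx=[8, 8, 9, 9, 9, 10, 10, 10, 11, 11, 12, 12, 12]

resampled_idx = [8, 8, 9, 9, 9, 10, 10, 10, 11, 11, 12, 12, 12]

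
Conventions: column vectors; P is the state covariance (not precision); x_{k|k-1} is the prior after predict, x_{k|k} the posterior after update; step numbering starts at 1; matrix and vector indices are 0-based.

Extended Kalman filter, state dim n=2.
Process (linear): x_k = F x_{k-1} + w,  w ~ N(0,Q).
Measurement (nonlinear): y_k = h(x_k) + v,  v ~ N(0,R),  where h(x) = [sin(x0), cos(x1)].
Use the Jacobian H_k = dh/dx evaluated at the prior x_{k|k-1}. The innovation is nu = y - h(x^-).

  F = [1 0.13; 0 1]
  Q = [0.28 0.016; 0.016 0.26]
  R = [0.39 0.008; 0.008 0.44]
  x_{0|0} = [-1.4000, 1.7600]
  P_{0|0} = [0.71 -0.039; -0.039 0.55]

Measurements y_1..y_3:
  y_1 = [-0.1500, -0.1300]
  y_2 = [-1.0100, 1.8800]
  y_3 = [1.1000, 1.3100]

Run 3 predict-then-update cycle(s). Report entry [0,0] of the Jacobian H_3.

H_jac[0,0] = 0.6694

step 1: x^-=[-1.1712, 1.7600]  P^-=[0.9892 0.0485; 0.0485 0.8100]  H_jac=[0.3890 0.0000; 0.0000 -0.9822]  S=[0.5397 -0.0105; -0.0105 1.2213]  K=[0.7124 -0.0329; 0.0223 -0.6512]  nu=[0.7712, 0.0581]  x^+=[-0.6237, 1.7393]  P^+=[0.7134 0.0089; 0.0089 0.2915]
step 2: x^-=[-0.3976, 1.7393]  P^-=[1.0007 0.0628; 0.0628 0.5515]  H_jac=[0.9220 0.0000; 0.0000 -0.9858]  S=[1.2407 -0.0491; -0.0491 0.9760]  K=[0.7426 -0.0261; 0.0247 -0.5558]  nu=[-0.6228, 2.0478]  x^+=[-0.9135, 0.5857]  P^+=[0.3139 0.0056; 0.0056 0.2479]
step 3: x^-=[-0.8374, 0.5857]  P^-=[0.5996 0.0538; 0.0538 0.5079]  H_jac=[0.6694 0.0000; 0.0000 -0.5528]  S=[0.6587 -0.0119; -0.0119 0.5952]  K=[0.6086 -0.0378; 0.0462 -0.4708]  nu=[1.8429, 0.4767]  x^+=[0.2663, 0.4465]  P^+=[0.3542 0.0213; 0.0213 0.3740]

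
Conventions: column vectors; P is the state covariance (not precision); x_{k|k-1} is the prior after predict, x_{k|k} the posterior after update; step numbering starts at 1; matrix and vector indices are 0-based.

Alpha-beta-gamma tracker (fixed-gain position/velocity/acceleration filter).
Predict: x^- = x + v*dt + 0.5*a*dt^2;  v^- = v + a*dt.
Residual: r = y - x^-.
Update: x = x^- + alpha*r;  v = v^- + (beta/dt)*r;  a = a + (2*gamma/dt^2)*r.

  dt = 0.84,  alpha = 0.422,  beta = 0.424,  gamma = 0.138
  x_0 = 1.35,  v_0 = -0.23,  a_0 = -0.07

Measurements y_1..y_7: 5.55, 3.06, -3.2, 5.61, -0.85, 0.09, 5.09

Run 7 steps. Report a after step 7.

a_post = 3.2645

step 1: x_pred=1.1321  r=4.4179  x^+=2.9965  v^+=1.9412  a^+=1.6581
step 2: x_pred=5.2120  r=-2.1520  x^+=4.3039  v^+=2.2477  a^+=0.8163
step 3: x_pred=6.4799  r=-9.6799  x^+=2.3950  v^+=-1.9526  a^+=-2.9701
step 4: x_pred=-0.2931  r=5.9031  x^+=2.1980  v^+=-1.4679  a^+=-0.6610
step 5: x_pred=0.7318  r=-1.5818  x^+=0.0643  v^+=-2.8216  a^+=-1.2798
step 6: x_pred=-2.7574  r=2.8474  x^+=-1.5558  v^+=-2.4594  a^+=-0.1660
step 7: x_pred=-3.6802  r=8.7702  x^+=0.0208  v^+=1.8280  a^+=3.2645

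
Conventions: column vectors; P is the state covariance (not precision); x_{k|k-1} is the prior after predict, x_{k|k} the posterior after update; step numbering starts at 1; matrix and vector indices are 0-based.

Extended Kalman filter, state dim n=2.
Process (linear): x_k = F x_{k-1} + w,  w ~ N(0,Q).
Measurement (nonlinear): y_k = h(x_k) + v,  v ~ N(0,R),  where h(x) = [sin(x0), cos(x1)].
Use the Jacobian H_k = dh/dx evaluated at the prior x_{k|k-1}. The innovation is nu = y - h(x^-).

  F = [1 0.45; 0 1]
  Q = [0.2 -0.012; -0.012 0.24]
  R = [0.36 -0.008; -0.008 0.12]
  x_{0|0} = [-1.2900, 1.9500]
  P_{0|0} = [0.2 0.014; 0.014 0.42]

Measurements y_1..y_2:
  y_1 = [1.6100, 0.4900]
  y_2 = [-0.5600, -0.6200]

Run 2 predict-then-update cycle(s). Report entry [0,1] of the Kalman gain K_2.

step 1: x^-=[-0.4125, 1.9500]  P^-=[0.4977 0.1910; 0.1910 0.6600]  H_jac=[0.9161 0.0000; 0.0000 -0.9290]  S=[0.7777 -0.1705; -0.1705 0.6896]  K=[0.5602 -0.1188; 0.0317 -0.8813]  nu=[2.0109, 0.8602]  x^+=[0.6119, 1.2557]  P^+=[0.2212 0.0202; 0.0202 0.1141]
step 2: x^-=[1.1770, 1.2557]  P^-=[0.4624 0.0595; 0.0595 0.3541]  H_jac=[0.3837 0.0000; 0.0000 -0.9508]  S=[0.4281 -0.0297; -0.0297 0.4401]  K=[0.4075 -0.1011; 0.0003 -0.7650]  nu=[-1.4834, -0.9299]  x^+=[0.6664, 1.9667]  P^+=[0.3844 0.0162; 0.0162 0.0966]

K[0,1] = -0.1011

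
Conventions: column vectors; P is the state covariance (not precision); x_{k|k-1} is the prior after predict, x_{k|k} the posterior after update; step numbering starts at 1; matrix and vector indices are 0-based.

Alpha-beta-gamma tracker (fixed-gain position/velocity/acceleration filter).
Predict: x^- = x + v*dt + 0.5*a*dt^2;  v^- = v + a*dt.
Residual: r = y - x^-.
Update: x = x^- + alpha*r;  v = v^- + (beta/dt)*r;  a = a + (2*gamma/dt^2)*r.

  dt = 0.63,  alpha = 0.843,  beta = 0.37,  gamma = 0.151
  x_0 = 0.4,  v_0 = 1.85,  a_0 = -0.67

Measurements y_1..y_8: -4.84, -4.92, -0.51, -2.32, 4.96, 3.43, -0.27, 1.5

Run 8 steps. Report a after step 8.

a_post = -4.6871

step 1: x_pred=1.4325  r=-6.2725  x^+=-3.8552  v^+=-2.2560  a^+=-5.4428
step 2: x_pred=-6.3566  r=1.4366  x^+=-5.1455  v^+=-4.8412  a^+=-4.3497
step 3: x_pred=-9.0587  r=8.5487  x^+=-1.8521  v^+=-2.5608  a^+=2.1550
step 4: x_pred=-3.0378  r=0.7178  x^+=-2.4327  v^+=-0.7816  a^+=2.7012
step 5: x_pred=-2.3891  r=7.3491  x^+=3.8062  v^+=5.2363  a^+=8.2931
step 6: x_pred=8.7508  r=-5.3208  x^+=4.2654  v^+=7.3360  a^+=4.2445
step 7: x_pred=9.7293  r=-9.9993  x^+=1.2999  v^+=4.1374  a^+=-3.3640
step 8: x_pred=3.2389  r=-1.7389  x^+=1.7730  v^+=0.9968  a^+=-4.6871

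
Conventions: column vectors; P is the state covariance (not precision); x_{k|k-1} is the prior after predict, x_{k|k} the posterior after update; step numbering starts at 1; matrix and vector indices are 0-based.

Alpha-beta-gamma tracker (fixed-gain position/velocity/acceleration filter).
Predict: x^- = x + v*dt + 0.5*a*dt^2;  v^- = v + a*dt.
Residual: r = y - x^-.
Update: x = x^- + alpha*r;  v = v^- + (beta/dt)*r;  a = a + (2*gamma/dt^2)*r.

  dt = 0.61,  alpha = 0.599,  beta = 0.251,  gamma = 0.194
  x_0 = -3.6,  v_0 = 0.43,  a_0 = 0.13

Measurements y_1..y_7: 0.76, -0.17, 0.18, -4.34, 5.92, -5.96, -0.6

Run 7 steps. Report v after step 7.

step 1: x_pred=-3.3135  r=4.0735  x^+=-0.8735  v^+=2.1855  a^+=4.3776
step 2: x_pred=1.2741  r=-1.4441  x^+=0.4091  v^+=4.2616  a^+=2.8718
step 3: x_pred=3.5429  r=-3.3629  x^+=1.5285  v^+=4.6296  a^+=-0.6349
step 4: x_pred=4.2345  r=-8.5745  x^+=-0.9016  v^+=0.7141  a^+=-9.5757
step 5: x_pred=-2.2476  r=8.1676  x^+=2.6448  v^+=-1.7663  a^+=-1.0591
step 6: x_pred=1.3703  r=-7.3303  x^+=-3.0205  v^+=-5.4286  a^+=-8.7027
step 7: x_pred=-7.9511  r=7.3511  x^+=-3.5478  v^+=-7.7124  a^+=-1.0374

v_post = -7.7124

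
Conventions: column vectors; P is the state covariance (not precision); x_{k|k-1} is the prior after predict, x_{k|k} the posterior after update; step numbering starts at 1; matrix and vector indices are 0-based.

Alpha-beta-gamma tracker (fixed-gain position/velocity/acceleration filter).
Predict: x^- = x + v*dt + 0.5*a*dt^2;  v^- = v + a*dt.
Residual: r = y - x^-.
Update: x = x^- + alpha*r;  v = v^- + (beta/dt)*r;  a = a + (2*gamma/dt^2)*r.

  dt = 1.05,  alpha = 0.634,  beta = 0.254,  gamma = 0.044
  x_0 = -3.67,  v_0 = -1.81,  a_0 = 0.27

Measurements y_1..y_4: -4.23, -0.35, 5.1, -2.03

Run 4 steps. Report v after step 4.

step 1: x_pred=-5.4217  r=1.1917  x^+=-4.6661  v^+=-1.2382  a^+=0.3651
step 2: x_pred=-5.7650  r=5.4150  x^+=-2.3319  v^+=0.4551  a^+=0.7973
step 3: x_pred=-1.4146  r=6.5146  x^+=2.7157  v^+=2.8682  a^+=1.3173
step 4: x_pred=6.4534  r=-8.4834  x^+=1.0749  v^+=2.1992  a^+=0.6402

v_post = 2.1992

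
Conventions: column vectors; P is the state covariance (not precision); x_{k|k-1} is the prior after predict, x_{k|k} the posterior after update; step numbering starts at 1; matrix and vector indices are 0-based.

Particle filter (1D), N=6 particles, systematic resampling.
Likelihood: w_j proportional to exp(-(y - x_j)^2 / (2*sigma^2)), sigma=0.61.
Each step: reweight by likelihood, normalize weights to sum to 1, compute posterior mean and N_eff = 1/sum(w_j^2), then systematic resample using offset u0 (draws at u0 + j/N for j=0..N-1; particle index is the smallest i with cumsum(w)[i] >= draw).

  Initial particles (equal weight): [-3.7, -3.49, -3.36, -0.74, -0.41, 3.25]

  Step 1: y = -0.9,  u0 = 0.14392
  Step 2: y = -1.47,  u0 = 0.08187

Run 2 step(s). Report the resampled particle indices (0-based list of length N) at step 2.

step 1: w=[0.0000, 0.0001, 0.0002, 0.5714, 0.4283, 0.0000]  mean=-0.5994  Neff=1.9609  idx=[3, 3, 3, 4, 4, 4]
step 2: w=[0.2295, 0.2295, 0.2295, 0.1038, 0.1038, 0.1038]  mean=-0.6372  Neff=5.2524  idx=[0, 1, 1, 2, 3, 5]

resampled_idx = [0, 1, 1, 2, 3, 5]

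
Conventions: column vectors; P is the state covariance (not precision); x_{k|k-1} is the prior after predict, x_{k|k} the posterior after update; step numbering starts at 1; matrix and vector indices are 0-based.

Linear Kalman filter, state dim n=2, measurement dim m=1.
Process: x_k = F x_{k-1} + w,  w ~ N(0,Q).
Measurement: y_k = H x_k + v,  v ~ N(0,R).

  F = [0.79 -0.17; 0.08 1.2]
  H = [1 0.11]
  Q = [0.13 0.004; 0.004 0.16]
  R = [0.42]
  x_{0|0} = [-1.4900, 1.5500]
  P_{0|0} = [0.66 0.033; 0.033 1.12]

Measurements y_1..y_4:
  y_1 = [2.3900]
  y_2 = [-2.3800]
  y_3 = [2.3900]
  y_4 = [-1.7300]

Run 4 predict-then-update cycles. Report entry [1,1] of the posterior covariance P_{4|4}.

P_post[1,1] = 4.4244

step 1: x^-=[-1.4406, 1.7408]  P^-=[0.5654 -0.1519; -0.1519 1.7834]  S=[0.9736]  K=[0.5636; 0.0454]  nu=[3.6391]  x^+=[0.6104, 1.9062]  P^+=[0.2562 -0.1769; -0.1769 1.7813]
step 2: x^-=[0.1582, 2.3362]  P^-=[0.3889 -0.5085; -0.5085 2.6928]  S=[0.7296]  K=[0.4563; -0.2909]  nu=[-2.7951]  x^+=[-1.1173, 3.1494]  P^+=[0.2369 -0.4116; -0.4116 2.6311]
step 3: x^-=[-1.4181, 3.6899]  P^-=[0.4645 -0.9024; -0.9024 3.8712]  S=[0.7328]  K=[0.4984; -0.6503]  nu=[3.4022]  x^+=[0.2775, 1.4774]  P^+=[0.2825 -0.6649; -0.6649 3.5613]
step 4: x^-=[-0.0319, 1.7951]  P^-=[0.5878 -1.3259; -1.3259 5.1625]  S=[0.7786]  K=[0.5676; -0.9737]  nu=[-1.8955]  x^+=[-1.1079, 3.6407]  P^+=[0.3369 -0.8956; -0.8956 4.4244]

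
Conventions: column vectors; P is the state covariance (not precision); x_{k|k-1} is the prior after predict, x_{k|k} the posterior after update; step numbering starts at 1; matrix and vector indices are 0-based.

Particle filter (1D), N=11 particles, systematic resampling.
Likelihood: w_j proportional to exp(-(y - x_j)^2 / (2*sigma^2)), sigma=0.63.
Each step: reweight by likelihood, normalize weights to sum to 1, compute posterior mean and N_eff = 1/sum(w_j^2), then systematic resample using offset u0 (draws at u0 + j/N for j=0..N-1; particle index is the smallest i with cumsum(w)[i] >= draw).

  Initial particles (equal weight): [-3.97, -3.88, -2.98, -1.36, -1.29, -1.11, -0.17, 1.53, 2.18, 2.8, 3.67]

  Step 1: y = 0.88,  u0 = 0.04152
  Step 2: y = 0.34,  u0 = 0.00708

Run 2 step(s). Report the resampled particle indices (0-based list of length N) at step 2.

step 1: w=[0.0000, 0.0000, 0.0000, 0.0018, 0.0027, 0.0070, 0.2553, 0.6014, 0.1218, 0.0099, 0.0001]  mean=1.1563  Neff=2.2631  idx=[6, 6, 6, 7, 7, 7, 7, 7, 7, 7, 8]
step 2: w=[0.2150, 0.2150, 0.2150, 0.0501, 0.0501, 0.0501, 0.0501, 0.0501, 0.0501, 0.0501, 0.0042]  mean=0.4362  Neff=6.3991  idx=[0, 0, 0, 1, 1, 2, 2, 2, 4, 6, 8]

resampled_idx = [0, 0, 0, 1, 1, 2, 2, 2, 4, 6, 8]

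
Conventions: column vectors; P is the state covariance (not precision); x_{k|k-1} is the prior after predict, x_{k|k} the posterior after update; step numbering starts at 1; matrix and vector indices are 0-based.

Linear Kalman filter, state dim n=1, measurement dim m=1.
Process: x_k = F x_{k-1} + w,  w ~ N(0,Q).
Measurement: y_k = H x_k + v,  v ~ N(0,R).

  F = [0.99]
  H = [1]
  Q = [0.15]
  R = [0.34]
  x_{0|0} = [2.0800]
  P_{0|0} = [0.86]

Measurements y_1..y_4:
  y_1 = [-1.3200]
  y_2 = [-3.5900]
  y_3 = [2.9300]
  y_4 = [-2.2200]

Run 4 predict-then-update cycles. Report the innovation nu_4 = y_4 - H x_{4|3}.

step 1: x^-=[2.0592]  P^-=[0.9929]  S=[1.3329]  K=[0.7449]  nu=[-3.3792]  x^+=[-0.4580]  P^+=[0.2533]
step 2: x^-=[-0.4534]  P^-=[0.3982]  S=[0.7382]  K=[0.5394]  nu=[-3.1366]  x^+=[-2.1454]  P^+=[0.1834]
step 3: x^-=[-2.1240]  P^-=[0.3298]  S=[0.6698]  K=[0.4924]  nu=[5.0540]  x^+=[0.3644]  P^+=[0.1674]
step 4: x^-=[0.3607]  P^-=[0.3141]  S=[0.6541]  K=[0.4802]  nu=[-2.5807]  x^+=[-0.8785]  P^+=[0.1633]

innov = [-2.5807]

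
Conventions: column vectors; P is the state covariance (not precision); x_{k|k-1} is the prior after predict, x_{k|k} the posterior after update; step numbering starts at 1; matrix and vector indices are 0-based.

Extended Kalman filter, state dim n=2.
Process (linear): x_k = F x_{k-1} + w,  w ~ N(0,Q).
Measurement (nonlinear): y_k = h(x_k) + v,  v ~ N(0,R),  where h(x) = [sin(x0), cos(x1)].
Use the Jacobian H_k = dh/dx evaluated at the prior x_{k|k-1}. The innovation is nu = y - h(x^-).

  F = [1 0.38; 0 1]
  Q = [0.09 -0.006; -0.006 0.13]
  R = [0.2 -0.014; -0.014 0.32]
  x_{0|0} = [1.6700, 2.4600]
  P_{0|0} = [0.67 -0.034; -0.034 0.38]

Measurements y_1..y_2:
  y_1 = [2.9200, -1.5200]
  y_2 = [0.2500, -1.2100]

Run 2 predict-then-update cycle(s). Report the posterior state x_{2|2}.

step 1: x^-=[2.6048, 2.4600]  P^-=[0.7890 0.1044; 0.1044 0.5100]  H_jac=[-0.8594 0.0000; 0.0000 -0.6300]  S=[0.7827 0.0425; 0.0425 0.5224]  K=[-0.8633 -0.0556; -0.0816 -0.6084]  nu=[2.4086, -0.7434]  x^+=[0.5668, 2.7158]  P^+=[0.2000 0.0091; 0.0091 0.3072]
step 2: x^-=[1.5988, 2.7158]  P^-=[0.3413 0.1198; 0.1198 0.4372]  H_jac=[-0.0280 0.0000; 0.0000 -0.4130]  S=[0.2003 -0.0126; -0.0126 0.3946]  K=[-0.0558 -0.1272; -0.0457 -0.4591]  nu=[-0.7496, -0.2993]  x^+=[1.6787, 2.8875]  P^+=[0.3344 0.0967; 0.0967 0.3541]

x_post = [1.6787, 2.8875]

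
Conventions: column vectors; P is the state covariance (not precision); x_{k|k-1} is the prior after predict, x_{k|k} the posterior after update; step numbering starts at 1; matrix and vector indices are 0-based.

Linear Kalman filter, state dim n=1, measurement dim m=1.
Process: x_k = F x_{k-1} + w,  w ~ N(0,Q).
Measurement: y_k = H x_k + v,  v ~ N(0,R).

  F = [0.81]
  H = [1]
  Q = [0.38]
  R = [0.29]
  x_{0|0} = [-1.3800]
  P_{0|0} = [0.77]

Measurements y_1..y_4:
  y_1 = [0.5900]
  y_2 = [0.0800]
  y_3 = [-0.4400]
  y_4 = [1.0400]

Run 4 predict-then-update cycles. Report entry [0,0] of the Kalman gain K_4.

K[0,0] = 0.6332

step 1: x^-=[-1.1178]  P^-=[0.8852]  S=[1.1752]  K=[0.7532]  nu=[1.7078]  x^+=[0.1686]  P^+=[0.2184]
step 2: x^-=[0.1365]  P^-=[0.5233]  S=[0.8133]  K=[0.6434]  nu=[-0.0565]  x^+=[0.1002]  P^+=[0.1866]
step 3: x^-=[0.0811]  P^-=[0.5024]  S=[0.7924]  K=[0.6340]  nu=[-0.5211]  x^+=[-0.2493]  P^+=[0.1839]
step 4: x^-=[-0.2019]  P^-=[0.5006]  S=[0.7906]  K=[0.6332]  nu=[1.2419]  x^+=[0.5845]  P^+=[0.1836]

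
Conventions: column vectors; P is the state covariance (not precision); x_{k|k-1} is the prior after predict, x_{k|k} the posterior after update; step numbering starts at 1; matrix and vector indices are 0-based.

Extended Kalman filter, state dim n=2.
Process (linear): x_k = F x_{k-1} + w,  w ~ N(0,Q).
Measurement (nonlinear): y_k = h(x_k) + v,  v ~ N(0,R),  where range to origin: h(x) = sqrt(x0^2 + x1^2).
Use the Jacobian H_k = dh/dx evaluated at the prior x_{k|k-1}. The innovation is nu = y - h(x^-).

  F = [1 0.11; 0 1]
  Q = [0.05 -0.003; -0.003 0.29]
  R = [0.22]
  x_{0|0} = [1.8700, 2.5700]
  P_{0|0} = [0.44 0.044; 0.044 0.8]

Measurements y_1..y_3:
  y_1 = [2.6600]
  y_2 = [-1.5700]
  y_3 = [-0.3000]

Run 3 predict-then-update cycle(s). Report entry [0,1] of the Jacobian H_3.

H_jac[0,1] = -0.6602

step 1: x^-=[2.1527, 2.5700]  P^-=[0.5094 0.1290; 0.1290 1.0900]  H_jac=[0.6421 0.7666]  S=[1.1976]  K=[0.3557; 0.7669]  nu=[-0.6925]  x^+=[1.9064, 2.0390]  P^+=[0.3579 -0.1977; -0.1977 0.3857]
step 2: x^-=[2.1307, 2.0390]  P^-=[0.3690 -0.1582; -0.1582 0.6757]  H_jac=[0.7225 0.6914]  S=[0.5775]  K=[0.2722; 0.6109]  nu=[-4.5191]  x^+=[0.9005, -0.7218]  P^+=[0.3262 -0.2543; -0.2543 0.4601]
step 3: x^-=[0.8211, -0.7218]  P^-=[0.3259 -0.2067; -0.2067 0.7501]  H_jac=[0.7510 -0.6602]  S=[0.9358]  K=[0.4074; -0.6951]  nu=[-1.3933]  x^+=[0.2535, 0.2467]  P^+=[0.1706 0.0583; 0.0583 0.2979]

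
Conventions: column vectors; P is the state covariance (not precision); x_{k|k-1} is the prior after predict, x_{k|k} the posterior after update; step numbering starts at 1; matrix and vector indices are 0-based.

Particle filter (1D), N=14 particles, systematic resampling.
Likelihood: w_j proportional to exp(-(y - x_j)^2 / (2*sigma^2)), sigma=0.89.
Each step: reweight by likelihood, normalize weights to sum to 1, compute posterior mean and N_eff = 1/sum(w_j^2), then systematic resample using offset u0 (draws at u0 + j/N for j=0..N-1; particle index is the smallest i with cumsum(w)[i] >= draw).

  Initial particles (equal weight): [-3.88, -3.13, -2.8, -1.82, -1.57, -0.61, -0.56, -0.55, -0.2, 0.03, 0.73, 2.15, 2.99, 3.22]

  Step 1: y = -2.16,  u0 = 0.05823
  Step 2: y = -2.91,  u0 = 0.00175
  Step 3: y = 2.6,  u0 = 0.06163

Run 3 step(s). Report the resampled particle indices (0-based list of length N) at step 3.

resampled_idx = [10, 10, 11, 11, 12, 12, 13, 13, 13, 13, 13, 13, 13, 13]

step 1: w=[0.0390, 0.1392, 0.1947, 0.2344, 0.2024, 0.0553, 0.0501, 0.0491, 0.0223, 0.0122, 0.0013, 0.0000, 0.0000, 0.0000]  mean=-1.9684  Neff=6.1223  idx=[1, 1, 2, 2, 2, 3, 3, 3, 4, 4, 4, 5, 7, 9]
step 2: w=[0.1316, 0.1316, 0.1347, 0.1347, 0.1347, 0.0641, 0.0641, 0.0641, 0.0437, 0.0437, 0.0437, 0.0048, 0.0040, 0.0006]  mean=-2.5160  Neff=9.3337  idx=[0, 0, 1, 1, 2, 2, 3, 3, 4, 4, 5, 6, 7, 9]
step 3: w=[0.0000, 0.0000, 0.0000, 0.0000, 0.0003, 0.0003, 0.0003, 0.0003, 0.0003, 0.0003, 0.1451, 0.1451, 0.1451, 0.5627]  mean=-1.6815  Neff=2.6334  idx=[10, 10, 11, 11, 12, 12, 13, 13, 13, 13, 13, 13, 13, 13]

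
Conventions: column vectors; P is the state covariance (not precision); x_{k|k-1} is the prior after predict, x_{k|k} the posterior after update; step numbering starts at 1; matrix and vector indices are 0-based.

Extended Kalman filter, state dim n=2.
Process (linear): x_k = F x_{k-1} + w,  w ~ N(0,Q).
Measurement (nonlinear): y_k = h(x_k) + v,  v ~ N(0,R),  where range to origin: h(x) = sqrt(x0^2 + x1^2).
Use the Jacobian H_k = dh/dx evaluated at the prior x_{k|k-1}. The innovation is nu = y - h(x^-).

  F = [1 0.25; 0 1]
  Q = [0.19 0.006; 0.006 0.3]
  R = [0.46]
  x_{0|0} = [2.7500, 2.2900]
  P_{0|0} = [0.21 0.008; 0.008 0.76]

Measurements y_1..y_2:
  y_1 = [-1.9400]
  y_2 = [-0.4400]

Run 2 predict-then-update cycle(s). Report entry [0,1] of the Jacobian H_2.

step 1: x^-=[3.3225, 2.2900]  P^-=[0.4515 0.2040; 0.2040 1.0600]  H_jac=[0.8234 0.5675]  S=[1.2981]  K=[0.3756; 0.5928]  nu=[-5.9752]  x^+=[1.0784, -1.2521]  P^+=[0.2684 -0.0850; -0.0850 0.6038]
step 2: x^-=[0.7654, -1.2521]  P^-=[0.4536 0.0720; 0.0720 0.9038]  H_jac=[0.5216 -0.8532]  S=[1.1773]  K=[0.1488; -0.6231]  nu=[-1.9075]  x^+=[0.4815, -0.0635]  P^+=[0.4276 0.1811; 0.1811 0.4467]

H_jac[0,1] = -0.8532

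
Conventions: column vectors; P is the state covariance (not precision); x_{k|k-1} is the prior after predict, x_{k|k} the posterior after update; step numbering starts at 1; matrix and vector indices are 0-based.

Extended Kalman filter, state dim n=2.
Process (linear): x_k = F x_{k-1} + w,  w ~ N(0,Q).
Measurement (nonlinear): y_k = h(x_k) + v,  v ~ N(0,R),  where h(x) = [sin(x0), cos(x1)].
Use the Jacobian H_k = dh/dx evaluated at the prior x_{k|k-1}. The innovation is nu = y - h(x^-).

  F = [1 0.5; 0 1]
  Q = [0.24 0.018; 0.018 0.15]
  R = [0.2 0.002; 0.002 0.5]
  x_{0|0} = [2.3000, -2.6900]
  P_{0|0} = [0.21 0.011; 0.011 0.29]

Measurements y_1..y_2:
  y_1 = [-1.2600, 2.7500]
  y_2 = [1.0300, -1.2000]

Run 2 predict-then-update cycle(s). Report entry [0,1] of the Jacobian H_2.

step 1: x^-=[0.9550, -2.6900]  P^-=[0.5335 0.1740; 0.1740 0.4400]  H_jac=[0.5776 0.0000; 0.0000 0.4364]  S=[0.3780 0.0459; 0.0459 0.5838]  K=[0.8072 0.0667; 0.2282 0.3110]  nu=[-2.0763, 3.6498]  x^+=[-0.4776, -2.0287]  P^+=[0.2797 0.0801; 0.0801 0.3574]
step 2: x^-=[-1.4919, -2.0287]  P^-=[0.6891 0.2768; 0.2768 0.5074]  H_jac=[0.0788 0.0000; 0.0000 0.8970]  S=[0.2043 0.0216; 0.0216 0.9082]  K=[0.2375 0.2677; 0.0540 0.4998]  nu=[2.0269, -0.7579]  x^+=[-1.2135, -2.2981]  P^+=[0.6098 0.1498; 0.1498 0.2787]

H_jac[0,1] = 0.0000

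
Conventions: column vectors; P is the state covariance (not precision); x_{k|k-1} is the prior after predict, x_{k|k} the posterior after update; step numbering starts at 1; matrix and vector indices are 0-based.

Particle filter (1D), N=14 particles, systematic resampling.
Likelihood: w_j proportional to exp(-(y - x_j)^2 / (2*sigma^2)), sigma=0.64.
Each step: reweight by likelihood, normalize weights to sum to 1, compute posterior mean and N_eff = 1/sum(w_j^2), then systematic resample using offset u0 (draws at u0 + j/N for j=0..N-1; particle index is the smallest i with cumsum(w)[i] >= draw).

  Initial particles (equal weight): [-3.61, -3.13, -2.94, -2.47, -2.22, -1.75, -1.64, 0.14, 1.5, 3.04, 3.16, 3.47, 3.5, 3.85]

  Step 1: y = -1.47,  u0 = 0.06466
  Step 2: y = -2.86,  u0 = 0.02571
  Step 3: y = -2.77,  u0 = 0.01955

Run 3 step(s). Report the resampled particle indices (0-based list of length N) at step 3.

step 1: w=[0.0013, 0.0123, 0.0253, 0.1045, 0.1782, 0.3217, 0.3418, 0.0150, 0.0000, 0.0000, 0.0000, 0.0000, 0.0000, 0.0000]  mean=-1.8926  Neff=3.7879  idx=[3, 3, 4, 4, 5, 5, 5, 5, 5, 6, 6, 6, 6, 7]
step 2: w=[0.1792, 0.1792, 0.1308, 0.1308, 0.0479, 0.0479, 0.0479, 0.0479, 0.0479, 0.0351, 0.0351, 0.0351, 0.0351, 0.0000]  mean=-2.1156  Neff=8.7065  idx=[0, 0, 0, 1, 1, 2, 2, 3, 3, 5, 6, 7, 9, 11]
step 3: w=[0.1053, 0.1053, 0.1053, 0.1053, 0.1053, 0.0812, 0.0812, 0.0812, 0.0812, 0.0330, 0.0330, 0.0330, 0.0247, 0.0247]  mean=-2.2764  Neff=11.5817  idx=[0, 0, 1, 2, 2, 3, 4, 4, 5, 6, 7, 8, 9, 11]

resampled_idx = [0, 0, 1, 2, 2, 3, 4, 4, 5, 6, 7, 8, 9, 11]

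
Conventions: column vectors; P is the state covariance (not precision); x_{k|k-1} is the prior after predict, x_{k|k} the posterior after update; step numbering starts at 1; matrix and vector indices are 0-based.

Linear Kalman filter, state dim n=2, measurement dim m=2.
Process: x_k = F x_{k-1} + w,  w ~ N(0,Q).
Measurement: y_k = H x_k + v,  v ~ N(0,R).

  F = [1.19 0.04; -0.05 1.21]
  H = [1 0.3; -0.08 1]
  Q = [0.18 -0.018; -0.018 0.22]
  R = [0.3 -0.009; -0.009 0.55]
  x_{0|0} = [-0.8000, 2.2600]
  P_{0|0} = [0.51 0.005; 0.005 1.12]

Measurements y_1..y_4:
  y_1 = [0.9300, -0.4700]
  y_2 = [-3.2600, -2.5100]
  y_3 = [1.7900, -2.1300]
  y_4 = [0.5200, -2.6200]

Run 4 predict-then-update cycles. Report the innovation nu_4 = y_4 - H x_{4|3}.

step 1: x^-=[-0.8616, 2.7746]  P^-=[0.9045 0.0131; 0.0131 1.8605]  S=[1.3798 0.4895; 0.4895 2.4142]  K=[0.7188 -0.1703; 0.1516 0.7395]  nu=[0.9592, -3.3135]  x^+=[0.3922, 0.4698]  P^+=[0.2414 -0.0808; -0.0808 0.3989]
step 2: x^-=[0.4856, 0.5488]  P^-=[0.5148 -0.1293; -0.1293 0.8144]  S=[0.8105 0.0679; 0.0679 1.3884]  K=[0.6001 -0.1522; 0.0925 0.5895]  nu=[-3.9102, -3.0200]  x^+=[-1.4013, -1.5931]  P^+=[0.2032 -0.0728; -0.0728 0.3176]
step 3: x^-=[-1.7313, -1.8576]  P^-=[0.4614 -0.1194; -0.1194 0.6943]  S=[0.7522 0.0458; 0.0458 1.2663]  K=[0.5745 -0.1442; 0.0845 0.5527]  nu=[4.0786, -0.4109]  x^+=[0.6712, -1.7403]  P^+=[0.1943 -0.0690; -0.0690 0.2977]
step 4: x^-=[0.7291, -2.1393]  P^-=[0.4491 -0.1143; -0.1143 0.6647]  S=[0.7404 0.0429; 0.0429 1.2359]  K=[0.5685 -0.1413; 0.0835 0.5424]  nu=[0.4327, -0.4224]  x^+=[1.0348, -2.3322]  P^+=[0.1921 -0.0675; -0.0675 0.2921]

innov = [0.4327, -0.4224]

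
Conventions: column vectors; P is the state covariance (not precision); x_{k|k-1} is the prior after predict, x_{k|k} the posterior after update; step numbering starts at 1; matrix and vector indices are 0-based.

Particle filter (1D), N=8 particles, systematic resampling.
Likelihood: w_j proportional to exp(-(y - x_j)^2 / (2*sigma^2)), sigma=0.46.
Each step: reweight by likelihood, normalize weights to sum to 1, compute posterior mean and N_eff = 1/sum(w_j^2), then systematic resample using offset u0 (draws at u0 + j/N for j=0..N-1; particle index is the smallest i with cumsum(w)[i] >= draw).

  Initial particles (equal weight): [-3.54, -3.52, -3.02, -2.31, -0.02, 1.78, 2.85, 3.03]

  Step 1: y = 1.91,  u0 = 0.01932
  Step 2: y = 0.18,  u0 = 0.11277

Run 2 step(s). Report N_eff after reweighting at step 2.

N_eff = 7.0000

step 1: w=[0.0000, 0.0000, 0.0000, 0.0000, 0.0001, 0.8454, 0.1091, 0.0454]  mean=1.9532  Neff=1.3724  idx=[5, 5, 5, 5, 5, 5, 5, 6]
step 2: w=[0.1429, 0.1429, 0.1429, 0.1429, 0.1429, 0.1429, 0.1429, 0.0000]  mean=1.7800  Neff=7.0000  idx=[0, 1, 2, 3, 4, 5, 6, 6]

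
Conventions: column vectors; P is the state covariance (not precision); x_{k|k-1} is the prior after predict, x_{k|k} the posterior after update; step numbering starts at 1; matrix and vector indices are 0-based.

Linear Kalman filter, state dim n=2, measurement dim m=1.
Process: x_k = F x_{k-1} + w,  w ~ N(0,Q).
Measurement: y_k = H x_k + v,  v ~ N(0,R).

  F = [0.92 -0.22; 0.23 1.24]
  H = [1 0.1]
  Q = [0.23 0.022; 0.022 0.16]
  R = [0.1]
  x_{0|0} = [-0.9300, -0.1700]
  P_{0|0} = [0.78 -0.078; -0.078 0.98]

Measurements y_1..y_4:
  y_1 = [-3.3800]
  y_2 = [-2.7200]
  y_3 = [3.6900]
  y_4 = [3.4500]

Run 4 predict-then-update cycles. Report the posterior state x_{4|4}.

x_post = [4.5136, -9.4801]

step 1: x^-=[-0.8182, -0.4247]  P^-=[0.9692 -0.1653; -0.1653 1.6636]  S=[1.0528]  K=[0.9049; 0.0010]  nu=[-2.5193]  x^+=[-3.0980, -0.4272]  P^+=[0.1071 -0.1663; -0.1663 1.6636]
step 2: x^-=[-2.7562, -1.2422]  P^-=[0.4685 -0.5904; -0.5904 2.6288]  S=[0.4767]  K=[0.8589; -0.6871]  nu=[0.1604]  x^+=[-2.6184, -1.3524]  P^+=[0.1168 -0.3091; -0.3091 2.4037]
step 3: x^-=[-2.1114, -2.2792]  P^-=[0.5703 -0.9460; -0.9460 3.6859]  S=[0.5180]  K=[0.9184; -1.1147]  nu=[6.0293]  x^+=[3.4260, -9.0003]  P^+=[0.1334 -0.4157; -0.4157 3.0422]
step 4: x^-=[5.1320, -10.3723]  P^-=[0.6584 -1.2329; -1.2329 4.6077]  S=[0.5579]  K=[0.9592; -1.3839]  nu=[-0.6448]  x^+=[4.5136, -9.4801]  P^+=[0.1451 -0.4923; -0.4923 3.5392]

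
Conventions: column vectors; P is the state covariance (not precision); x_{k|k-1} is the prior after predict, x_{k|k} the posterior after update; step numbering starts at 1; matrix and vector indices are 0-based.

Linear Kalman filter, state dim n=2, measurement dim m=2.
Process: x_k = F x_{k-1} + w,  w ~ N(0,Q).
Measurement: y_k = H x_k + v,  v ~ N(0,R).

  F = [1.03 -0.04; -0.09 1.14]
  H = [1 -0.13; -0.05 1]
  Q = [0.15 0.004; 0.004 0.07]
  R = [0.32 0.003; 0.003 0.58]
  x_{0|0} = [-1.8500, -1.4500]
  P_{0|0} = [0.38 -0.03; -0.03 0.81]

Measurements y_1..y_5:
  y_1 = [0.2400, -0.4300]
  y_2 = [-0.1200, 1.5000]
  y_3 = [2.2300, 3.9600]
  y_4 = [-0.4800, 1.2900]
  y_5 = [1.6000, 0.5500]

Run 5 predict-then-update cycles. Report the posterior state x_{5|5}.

x_post = [1.0515, 1.3164]

step 1: x^-=[-1.8475, -1.4865]  P^-=[0.5569 -0.1035; -0.1035 1.1319]  S=[0.9229 -0.2762; -0.2762 1.7237]  K=[0.6252 0.0240; -0.0779 0.6472]  nu=[1.8943, 0.9641]  x^+=[-0.6402, -1.0101]  P^+=[0.2035 0.0259; 0.0259 0.3764]
step 2: x^-=[-0.6190, -1.0939]  P^-=[0.3644 -0.0015; -0.0015 0.5556]  S=[0.6941 -0.0889; -0.0889 1.1366]  K=[0.5283 0.0240; -0.0440 0.4854]  nu=[0.3568, 2.5629]  x^+=[-0.3690, 0.1345]  P^+=[0.1723 0.0241; 0.0241 0.2826]
step 3: x^-=[-0.3854, 0.1865]  P^-=[0.3312 0.0036; 0.0036 0.4337]  S=[0.6576 -0.0664; -0.0664 1.0142]  K=[0.5050 0.0202; -0.0374 0.4250]  nu=[2.6397, 3.7542]  x^+=[1.0235, 1.6833]  P^+=[0.1644 0.0215; 0.0215 0.2475]
step 4: x^-=[0.9869, 1.8269]  P^-=[0.3231 0.0028; 0.0028 0.3885]  S=[0.6489 -0.0609; -0.0609 0.9691]  K=[0.4990 0.0175; -0.0362 0.3985]  nu=[-1.2294, -0.4875]  x^+=[0.3649, 1.6771]  P^+=[0.1623 0.0198; 0.0198 0.2320]
step 5: x^-=[0.3088, 1.8790]  P^-=[0.3209 0.0017; 0.0017 0.3688]  S=[0.6467 -0.0593; -0.0593 0.9494]  K=[0.4974 0.0159; -0.0361 0.3861]  nu=[1.5355, -1.3136]  x^+=[1.0515, 1.3164]  P^+=[0.1616 0.0188; 0.0188 0.2248]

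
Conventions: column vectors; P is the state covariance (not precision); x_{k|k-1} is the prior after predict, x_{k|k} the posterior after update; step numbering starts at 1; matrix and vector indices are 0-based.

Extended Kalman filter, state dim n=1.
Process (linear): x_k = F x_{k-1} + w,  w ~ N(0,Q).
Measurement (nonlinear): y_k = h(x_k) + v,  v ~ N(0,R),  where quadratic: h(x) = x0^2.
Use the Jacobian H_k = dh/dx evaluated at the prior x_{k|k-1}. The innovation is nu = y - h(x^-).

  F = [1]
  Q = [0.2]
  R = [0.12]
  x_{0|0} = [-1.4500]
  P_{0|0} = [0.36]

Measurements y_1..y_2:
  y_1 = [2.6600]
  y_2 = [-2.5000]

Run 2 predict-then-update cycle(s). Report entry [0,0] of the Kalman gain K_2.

K[0,0] = -0.2902

step 1: x^-=[-1.4500]  P^-=[0.5600]  H_jac=[-2.9000]  S=[4.8296]  K=[-0.3363]  nu=[0.5575]  x^+=[-1.6375]  P^+=[0.0139]
step 2: x^-=[-1.6375]  P^-=[0.2139]  H_jac=[-3.2749]  S=[2.4143]  K=[-0.2902]  nu=[-5.1813]  x^+=[-0.1340]  P^+=[0.0106]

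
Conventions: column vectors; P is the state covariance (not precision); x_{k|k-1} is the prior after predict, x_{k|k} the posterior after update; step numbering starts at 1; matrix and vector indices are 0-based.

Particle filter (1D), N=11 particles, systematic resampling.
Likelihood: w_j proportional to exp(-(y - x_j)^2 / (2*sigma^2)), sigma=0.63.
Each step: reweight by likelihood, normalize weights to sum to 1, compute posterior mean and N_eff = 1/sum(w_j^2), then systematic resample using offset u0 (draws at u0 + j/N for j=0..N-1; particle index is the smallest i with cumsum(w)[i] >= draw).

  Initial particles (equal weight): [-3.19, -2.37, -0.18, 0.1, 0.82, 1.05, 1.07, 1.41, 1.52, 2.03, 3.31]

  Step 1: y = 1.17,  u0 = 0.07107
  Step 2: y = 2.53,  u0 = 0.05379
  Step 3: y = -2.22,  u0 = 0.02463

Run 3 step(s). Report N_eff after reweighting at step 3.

N_eff = 2.2816

step 1: w=[0.0000, 0.0000, 0.0188, 0.0442, 0.1603, 0.1836, 0.1847, 0.1739, 0.1603, 0.0737, 0.0006]  mean=1.1631  Neff=6.3626  idx=[4, 4, 5, 5, 6, 6, 7, 7, 8, 8, 9]
step 2: w=[0.0125, 0.0125, 0.0315, 0.0315, 0.0340, 0.0340, 0.1025, 0.1025, 0.1377, 0.1377, 0.3634]  mean=1.6051  Neff=5.1110  idx=[2, 5, 6, 7, 8, 9, 9, 10, 10, 10, 10]
step 3: w=[0.5043, 0.4275, 0.0221, 0.0221, 0.0079, 0.0079, 0.0079, 0.0000, 0.0000, 0.0000, 0.0000]  mean=1.0858  Neff=2.2816  idx=[0, 0, 0, 0, 0, 0, 1, 1, 1, 1, 2]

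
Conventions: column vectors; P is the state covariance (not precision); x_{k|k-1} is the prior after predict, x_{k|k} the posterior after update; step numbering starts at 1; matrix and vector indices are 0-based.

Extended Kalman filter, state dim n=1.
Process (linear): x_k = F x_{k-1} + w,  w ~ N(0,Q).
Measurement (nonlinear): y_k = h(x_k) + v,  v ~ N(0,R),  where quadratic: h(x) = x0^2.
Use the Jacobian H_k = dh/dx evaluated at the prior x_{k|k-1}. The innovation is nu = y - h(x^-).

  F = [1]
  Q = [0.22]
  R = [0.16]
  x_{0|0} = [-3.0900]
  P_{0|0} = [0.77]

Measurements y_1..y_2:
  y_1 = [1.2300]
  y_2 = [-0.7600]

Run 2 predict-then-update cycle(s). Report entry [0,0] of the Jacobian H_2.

H_jac[0,0] = -3.4994

step 1: x^-=[-3.0900]  P^-=[0.9900]  H_jac=[-6.1800]  S=[37.9705]  K=[-0.1611]  nu=[-8.3181]  x^+=[-1.7497]  P^+=[0.0042]
step 2: x^-=[-1.7497]  P^-=[0.2242]  H_jac=[-3.4994]  S=[2.9052]  K=[-0.2700]  nu=[-3.8215]  x^+=[-0.7178]  P^+=[0.0123]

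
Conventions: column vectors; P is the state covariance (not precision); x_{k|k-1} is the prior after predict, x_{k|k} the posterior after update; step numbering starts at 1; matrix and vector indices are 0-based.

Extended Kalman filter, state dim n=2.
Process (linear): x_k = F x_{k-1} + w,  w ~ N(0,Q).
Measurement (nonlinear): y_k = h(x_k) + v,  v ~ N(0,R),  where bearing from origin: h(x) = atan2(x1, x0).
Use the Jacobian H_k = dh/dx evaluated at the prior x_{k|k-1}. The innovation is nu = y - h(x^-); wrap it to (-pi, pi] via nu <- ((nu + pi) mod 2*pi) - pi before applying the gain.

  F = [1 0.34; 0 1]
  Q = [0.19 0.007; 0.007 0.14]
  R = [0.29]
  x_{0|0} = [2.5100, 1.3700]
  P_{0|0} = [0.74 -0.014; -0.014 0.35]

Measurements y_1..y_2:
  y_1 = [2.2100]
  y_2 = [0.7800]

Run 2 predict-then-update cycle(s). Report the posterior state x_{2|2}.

x_post = [3.1002, 2.0727]

step 1: x^-=[2.9758, 1.3700]  P^-=[0.9609 0.1120; 0.1120 0.4900]  H_jac=[-0.1277 0.2773]  S=[0.3354]  K=[-0.2731; 0.3625]  nu=[1.7785]  x^+=[2.4900, 2.0146]  P^+=[0.9359 0.1452; 0.1452 0.4459]
step 2: x^-=[3.1750, 2.0146]  P^-=[1.2762 0.3038; 0.3038 0.5859]  H_jac=[-0.1425 0.2246]  S=[0.3260]  K=[-0.3485; 0.2708]  nu=[0.2146]  x^+=[3.1002, 2.0727]  P^+=[1.2366 0.3346; 0.3346 0.5620]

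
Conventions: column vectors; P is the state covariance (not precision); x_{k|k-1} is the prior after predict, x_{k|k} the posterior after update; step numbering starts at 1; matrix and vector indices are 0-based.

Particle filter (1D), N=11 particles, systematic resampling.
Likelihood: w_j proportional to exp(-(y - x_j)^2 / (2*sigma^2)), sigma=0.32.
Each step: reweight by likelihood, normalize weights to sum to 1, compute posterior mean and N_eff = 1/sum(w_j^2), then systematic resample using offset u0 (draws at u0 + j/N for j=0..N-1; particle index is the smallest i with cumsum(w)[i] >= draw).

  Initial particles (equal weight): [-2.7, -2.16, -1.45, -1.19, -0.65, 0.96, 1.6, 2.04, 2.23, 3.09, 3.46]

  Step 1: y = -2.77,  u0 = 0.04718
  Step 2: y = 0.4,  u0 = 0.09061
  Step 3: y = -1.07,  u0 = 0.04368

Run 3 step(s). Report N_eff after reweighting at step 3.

N_eff = 11.0000

step 1: w=[0.8571, 0.1427, 0.0002, 0.0000, 0.0000, 0.0000, 0.0000, 0.0000, 0.0000, 0.0000, 0.0000]  mean=-2.6227  Neff=1.3244  idx=[0, 0, 0, 0, 0, 0, 0, 0, 0, 1, 1]
step 2: w=[0.0000, 0.0000, 0.0000, 0.0000, 0.0000, 0.0000, 0.0000, 0.0000, 0.0000, 0.5000, 0.5000]  mean=-2.1600  Neff=2.0000  idx=[9, 9, 9, 9, 9, 10, 10, 10, 10, 10, 10]
step 3: w=[0.0909, 0.0909, 0.0909, 0.0909, 0.0909, 0.0909, 0.0909, 0.0909, 0.0909, 0.0909, 0.0909]  mean=-2.1600  Neff=11.0000  idx=[0, 1, 2, 3, 4, 5, 6, 7, 8, 9, 10]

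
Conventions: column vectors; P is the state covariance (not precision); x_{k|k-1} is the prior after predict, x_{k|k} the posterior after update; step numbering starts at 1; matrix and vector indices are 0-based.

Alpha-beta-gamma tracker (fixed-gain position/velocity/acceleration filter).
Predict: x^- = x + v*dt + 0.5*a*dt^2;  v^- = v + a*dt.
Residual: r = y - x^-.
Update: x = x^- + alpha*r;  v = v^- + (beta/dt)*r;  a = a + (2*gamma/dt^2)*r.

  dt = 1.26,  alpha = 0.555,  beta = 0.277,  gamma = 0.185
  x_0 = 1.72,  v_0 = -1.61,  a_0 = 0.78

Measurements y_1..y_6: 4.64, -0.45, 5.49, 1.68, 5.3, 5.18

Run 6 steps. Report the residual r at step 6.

resid = -1.0806

step 1: x_pred=0.3106  r=4.3294  x^+=2.7134  v^+=0.3246  a^+=1.7890
step 2: x_pred=4.5425  r=-4.9925  x^+=1.7717  v^+=1.4812  a^+=0.6255
step 3: x_pred=4.1344  r=1.3556  x^+=4.8868  v^+=2.5673  a^+=0.9414
step 4: x_pred=8.8688  r=-7.1888  x^+=4.8790  v^+=2.1730  a^+=-0.7340
step 5: x_pred=7.0344  r=-1.7344  x^+=6.0718  v^+=0.8669  a^+=-1.1382
step 6: x_pred=6.2606  r=-1.0806  x^+=5.6609  v^+=-0.8048  a^+=-1.3901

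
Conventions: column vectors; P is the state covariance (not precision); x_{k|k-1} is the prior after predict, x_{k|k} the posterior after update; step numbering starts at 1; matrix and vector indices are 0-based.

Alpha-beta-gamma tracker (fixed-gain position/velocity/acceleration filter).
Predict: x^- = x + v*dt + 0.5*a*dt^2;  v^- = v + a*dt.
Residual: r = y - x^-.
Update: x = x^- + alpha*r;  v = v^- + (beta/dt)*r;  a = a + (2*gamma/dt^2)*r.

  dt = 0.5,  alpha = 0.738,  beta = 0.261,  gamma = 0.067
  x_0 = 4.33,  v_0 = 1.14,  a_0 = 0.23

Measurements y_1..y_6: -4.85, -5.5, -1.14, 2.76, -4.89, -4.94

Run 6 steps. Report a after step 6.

step 1: x_pred=4.9287  r=-9.7787  x^+=-2.2880  v^+=-3.8495  a^+=-5.0114
step 2: x_pred=-4.8391  r=-0.6609  x^+=-5.3269  v^+=-6.7002  a^+=-5.3656
step 3: x_pred=-9.3476  r=8.2076  x^+=-3.2904  v^+=-5.0986  a^+=-0.9663
step 4: x_pred=-5.9605  r=8.7205  x^+=0.4752  v^+=-1.0297  a^+=3.7079
step 5: x_pred=0.4239  r=-5.3139  x^+=-3.4978  v^+=-1.9496  a^+=0.8596
step 6: x_pred=-4.3651  r=-0.5749  x^+=-4.7894  v^+=-1.8199  a^+=0.5515

a_post = 0.5515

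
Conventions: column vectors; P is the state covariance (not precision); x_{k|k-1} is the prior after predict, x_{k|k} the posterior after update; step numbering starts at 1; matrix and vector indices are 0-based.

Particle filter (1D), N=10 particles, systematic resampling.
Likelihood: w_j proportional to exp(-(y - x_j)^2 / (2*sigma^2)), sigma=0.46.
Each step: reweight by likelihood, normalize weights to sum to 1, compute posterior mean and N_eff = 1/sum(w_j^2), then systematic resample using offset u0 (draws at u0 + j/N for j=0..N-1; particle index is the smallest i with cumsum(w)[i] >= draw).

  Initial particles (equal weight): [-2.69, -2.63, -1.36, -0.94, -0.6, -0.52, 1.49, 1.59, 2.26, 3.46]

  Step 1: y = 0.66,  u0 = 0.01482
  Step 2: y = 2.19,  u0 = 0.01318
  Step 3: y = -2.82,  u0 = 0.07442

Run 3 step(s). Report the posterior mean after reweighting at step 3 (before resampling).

step 1: w=[0.0000, 0.0000, 0.0002, 0.0060, 0.0600, 0.0952, 0.5016, 0.3310, 0.0060, 0.0000]  mean=1.1959  Neff=2.6744  idx=[4, 5, 6, 6, 6, 6, 6, 7, 7, 7]
step 2: w=[0.0000, 0.0000, 0.1101, 0.1101, 0.1101, 0.1101, 0.1101, 0.1498, 0.1498, 0.1498]  mean=1.5349  Neff=7.8161  idx=[2, 3, 3, 4, 5, 6, 7, 8, 8, 9]
step 3: w=[0.1536, 0.1536, 0.1536, 0.1536, 0.1536, 0.1536, 0.0196, 0.0196, 0.0196, 0.0196]  mean=1.4978  Neff=6.9868  idx=[0, 1, 1, 2, 3, 3, 4, 5, 5, 8]

post_mean = 1.4978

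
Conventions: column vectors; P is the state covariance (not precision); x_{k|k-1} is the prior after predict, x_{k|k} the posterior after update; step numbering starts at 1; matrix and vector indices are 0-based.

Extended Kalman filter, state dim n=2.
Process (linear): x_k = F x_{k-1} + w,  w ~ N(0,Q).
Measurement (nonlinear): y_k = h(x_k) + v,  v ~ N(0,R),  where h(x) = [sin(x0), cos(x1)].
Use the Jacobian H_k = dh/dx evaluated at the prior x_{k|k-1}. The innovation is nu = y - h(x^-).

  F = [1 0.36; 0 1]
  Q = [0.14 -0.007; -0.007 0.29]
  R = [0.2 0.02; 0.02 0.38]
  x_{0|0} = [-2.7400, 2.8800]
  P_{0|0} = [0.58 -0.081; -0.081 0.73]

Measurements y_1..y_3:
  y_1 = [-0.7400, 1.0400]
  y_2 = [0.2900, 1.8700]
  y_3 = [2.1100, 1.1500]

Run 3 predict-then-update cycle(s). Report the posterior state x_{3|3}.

x_post = [1.9219, 0.7007]

step 1: x^-=[-1.7032, 2.8800]  P^-=[0.7563 0.1748; 0.1748 1.0200]  H_jac=[-0.1320 0.0000; 0.0000 -0.2586]  S=[0.2132 0.0260; 0.0260 0.4482]  K=[-0.4593 -0.0742; -0.0368 -0.5864]  nu=[0.2512, 2.0060]  x^+=[-1.9675, 1.6945]  P^+=[0.7071 0.1446; 0.1446 0.8645]
step 2: x^-=[-1.3575, 1.6945]  P^-=[1.0632 0.4488; 0.4488 1.1545]  H_jac=[0.2116 0.0000; 0.0000 -0.9924]  S=[0.2476 -0.0743; -0.0743 1.5169]  K=[0.8329 -0.2528; 0.1594 -0.7474]  nu=[1.2673, 1.9933]  x^+=[-0.8059, 0.4066]  P^+=[0.7632 0.0800; 0.0800 0.2830]
step 3: x^-=[-0.6596, 0.4066]  P^-=[0.9975 0.1749; 0.1749 0.5730]  H_jac=[0.7903 0.0000; 0.0000 -0.3955]  S=[0.8229 -0.0347; -0.0347 0.4696]  K=[0.9546 -0.0768; 0.1481 -0.4716]  nu=[2.7228, 0.2315]  x^+=[1.9219, 0.7007]  P^+=[0.2397 0.0255; 0.0255 0.4457]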